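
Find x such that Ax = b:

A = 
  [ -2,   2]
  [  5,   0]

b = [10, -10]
x = [-2, 3]

Row reduce the augmented matrix [A|b]:
R2 → R2 + (5/2)·R1
REF = 
  [ -2,   2,  10]
  [  0,   5,  15]

Back-substitution:
x₂ = 15 / 5 = 3
x₁ = (10 - (2)(3)) / (-2) = -2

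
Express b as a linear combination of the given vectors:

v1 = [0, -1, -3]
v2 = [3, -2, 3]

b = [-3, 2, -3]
c1 = 0, c2 = -1

b = 0·v1 + -1·v2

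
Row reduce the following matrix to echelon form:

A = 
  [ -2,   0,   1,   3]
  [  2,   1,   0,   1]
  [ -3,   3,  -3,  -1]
Row operations:
R2 → R2 + (1)·R1
R3 → R3 - (3/2)·R1
R3 → R3 - (3)·R2

Resulting echelon form:
REF = 
  [   -2,     0,     1,     3]
  [    0,     1,     1,     4]
  [    0,     0, -15/2, -35/2]

Rank = 3 (number of non-zero pivot rows).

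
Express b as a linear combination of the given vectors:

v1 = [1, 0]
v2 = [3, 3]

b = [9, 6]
c1 = 3, c2 = 2

b = 3·v1 + 2·v2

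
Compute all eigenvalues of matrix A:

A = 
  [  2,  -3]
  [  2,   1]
tr(A) = 3, det(A) = 8
Characteristic polynomial: λ² - tr(A)λ + det(A) = λ² - 3λ + 8
λ² - 3λ + 8 = 0  ⇒  λ = (3 ± √((-3)² - 4·(8)))/2 = (3 ± √(-23))/2
  = (3 + i√23)/2,  (3 - i√23)/2

λ = (3 + i√23)/2, (3 - i√23)/2  (≈ 1.5 + 2.398i, 1.5 - 2.398i)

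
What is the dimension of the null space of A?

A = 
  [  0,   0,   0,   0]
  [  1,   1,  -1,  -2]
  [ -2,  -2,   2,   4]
nullity(A) = 3

Row reduce:
Swap R1 ↔ R2
R3 → R3 + (2)·R1
REF = 
  [  1,   1,  -1,  -2]
  [  0,   0,   0,   0]
  [  0,   0,   0,   0]
Pivot columns: 1 → 1 pivot.
rank(A) = 1, so nullity(A) = 4 - 1 = 3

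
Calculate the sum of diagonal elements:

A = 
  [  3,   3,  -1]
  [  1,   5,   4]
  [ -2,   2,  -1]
7

tr(A) = 3 + 5 + -1 = 7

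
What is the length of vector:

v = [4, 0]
4

||v||₂ = √((4)² + (0)²) = √16 = 4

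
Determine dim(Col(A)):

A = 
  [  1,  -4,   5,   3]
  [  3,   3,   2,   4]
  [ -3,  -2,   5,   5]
Row reduce:
R2 → R2 - (3)·R1
R3 → R3 + (3)·R1
R3 → R3 + (14/15)·R2
REF = 
  [     1,     -4,      5,      3]
  [     0,     15,    -13,     -5]
  [     0,      0, 118/15,   28/3]
Pivot columns: 1, 2, 3 → 3 pivots.
dim(Col(A)) = number of pivot columns = 3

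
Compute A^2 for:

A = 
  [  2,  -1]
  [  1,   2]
A² = A·A:
A²[1,1] = (2)(2) + (-1)(1) = 3
A²[1,2] = (2)(-1) + (-1)(2) = -4
A²[2,1] = (1)(2) + (2)(1) = 4
A²[2,2] = (1)(-1) + (2)(2) = 3
A² = 
  [  3,  -4]
  [  4,   3]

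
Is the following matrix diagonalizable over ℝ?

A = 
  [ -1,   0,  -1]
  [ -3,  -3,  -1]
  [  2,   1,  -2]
No

Characteristic polynomial: det(λI - A) = λ³ + 6λ² + 14λ + 10
By the rational root theorem any rational root is an integer dividing 10; none of those is a root, so p(λ) has no rational roots and hence (being an irreducible cubic) no repeated roots.
Discriminant of the cubic: Δ = -140
Δ < 0 ⇒ one real eigenvalue and a complex-conjugate pair: λ ≈ -2.385 + 1.564i, -2.385 - 1.564i, -1.229
Has complex eigenvalues (not diagonalizable over ℝ).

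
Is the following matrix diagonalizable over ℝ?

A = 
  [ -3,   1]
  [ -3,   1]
Yes

tr(A) = -2, det(A) = 0
Characteristic polynomial: λ² - tr(A)λ + det(A) = λ² + 2λ
λ² + 2λ = λ(λ + 2)
Eigenvalues: 0, -2
λ=-2: alg. mult. = 1, geom. mult. = 2 - rank(A - (-2)I) = 2 - 1 = 1
λ=0: alg. mult. = 1, geom. mult. = 2 - rank(A - (0)I) = 2 - 1 = 1
Sum of geometric multiplicities equals n, so A has n independent eigenvectors.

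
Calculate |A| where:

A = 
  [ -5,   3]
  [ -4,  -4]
32

For a 2×2 matrix, det = ad - bc = (-5)(-4) - (3)(-4) = 32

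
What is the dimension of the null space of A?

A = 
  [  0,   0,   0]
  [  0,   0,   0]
nullity(A) = 3

Row reduce:
(no row operations needed)
REF = 
  [  0,   0,   0]
  [  0,   0,   0]
Pivot columns: none → 0 pivots.
rank(A) = 0, so nullity(A) = 3 - 0 = 3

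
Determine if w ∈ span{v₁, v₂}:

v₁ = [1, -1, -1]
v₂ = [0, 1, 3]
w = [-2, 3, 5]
Yes

Form the augmented matrix and row-reduce:
[v₁|v₂|w] = 
  [  1,   0,  -2]
  [ -1,   1,   3]
  [ -1,   3,   5]
R2 → R2 + (1)·R1
R3 → R3 + (1)·R1
R3 → R3 - (3)·R2
REF = 
  [  1,   0,  -2]
  [  0,   1,   1]
  [  0,   0,   0]

No row of the form [0 0 | nonzero], so the system is consistent. Back-substitution gives c₁ = -2, c₂ = 1: w = (-2)·v₁ + (1)·v₂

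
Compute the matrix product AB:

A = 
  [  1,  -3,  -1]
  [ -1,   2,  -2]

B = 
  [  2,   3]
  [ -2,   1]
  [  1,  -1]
AB = 
  [  7,   1]
  [ -8,   1]

A is 2×3 and B is 3×2, so AB is 2×2. Each entry is (row of A)·(column of B):
AB[1,1] = (1)(2) + (-3)(-2) + (-1)(1) = 7
AB[1,2] = (1)(3) + (-3)(1) + (-1)(-1) = 1
AB[2,1] = (-1)(2) + (2)(-2) + (-2)(1) = -8
AB[2,2] = (-1)(3) + (2)(1) + (-2)(-1) = 1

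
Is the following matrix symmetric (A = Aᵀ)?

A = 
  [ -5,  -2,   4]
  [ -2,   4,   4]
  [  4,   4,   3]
Yes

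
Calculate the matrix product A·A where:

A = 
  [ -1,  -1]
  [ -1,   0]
A² = A·A:
A²[1,1] = (-1)(-1) + (-1)(-1) = 2
A²[1,2] = (-1)(-1) + (-1)(0) = 1
A²[2,1] = (-1)(-1) + (0)(-1) = 1
A²[2,2] = (-1)(-1) + (0)(0) = 1
A² = 
  [  2,   1]
  [  1,   1]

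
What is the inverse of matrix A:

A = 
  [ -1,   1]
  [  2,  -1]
det(A) = (-1)(-1) - (1)(2) = -1
For a 2×2 matrix, A⁻¹ = (1/det(A)) · [[d, -b], [-c, a]]
    = (-1) · [[-1, -1], [-2, -1]]

A⁻¹ = 
  [  1,   1]
  [  2,   1]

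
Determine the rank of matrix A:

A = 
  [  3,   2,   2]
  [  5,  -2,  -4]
rank(A) = 2

Row reduce:
R2 → R2 - (5/3)·R1
REF = 
  [    3,     2,     2]
  [    0, -16/3, -22/3]
Pivot columns: 1, 2 → 2 pivots.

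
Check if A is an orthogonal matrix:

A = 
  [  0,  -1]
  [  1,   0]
Yes

AᵀA = 
  [  1,   0]
  [  0,   1]
= I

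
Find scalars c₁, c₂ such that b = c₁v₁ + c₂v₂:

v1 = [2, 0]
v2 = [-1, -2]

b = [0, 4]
c1 = -1, c2 = -2

b = -1·v1 + -2·v2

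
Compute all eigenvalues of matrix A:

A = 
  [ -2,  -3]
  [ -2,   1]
tr(A) = -1, det(A) = -8
Characteristic polynomial: λ² - tr(A)λ + det(A) = λ² + λ - 8
λ² + λ - 8 = 0  ⇒  λ = (-1 ± √((1)² - 4·(-8)))/2 = (-1 ± √(33))/2
  = (-1 + √33)/2,  (-1 - √33)/2

λ = (-1 + √33)/2, (-1 - √33)/2  (≈ 2.372, -3.372)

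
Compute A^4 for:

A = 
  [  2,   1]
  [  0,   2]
A² = A·A:
A²[1,1] = (2)(2) + (1)(0) = 4
A²[1,2] = (2)(1) + (1)(2) = 4
A²[2,1] = (0)(2) + (2)(0) = 0
A²[2,2] = (0)(1) + (2)(2) = 4
A² = 
  [  4,   4]
  [  0,   4]

A^3 = A^2·A:
A^3[1,1] = (4)(2) + (4)(0) = 8
A^3[1,2] = (4)(1) + (4)(2) = 12
A^3[2,1] = (0)(2) + (4)(0) = 0
A^3[2,2] = (0)(1) + (4)(2) = 8
A^3 = 
  [  8,  12]
  [  0,   8]

A^4 = A^3·A:
A^4[1,1] = (8)(2) + (12)(0) = 16
A^4[1,2] = (8)(1) + (12)(2) = 32
A^4[2,1] = (0)(2) + (8)(0) = 0
A^4[2,2] = (0)(1) + (8)(2) = 16
A^4 = 
  [ 16,  32]
  [  0,  16]

Therefore
A^4 = 
  [ 16,  32]
  [  0,  16]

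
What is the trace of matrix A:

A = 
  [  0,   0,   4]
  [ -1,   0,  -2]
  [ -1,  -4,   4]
4

tr(A) = 0 + 0 + 4 = 4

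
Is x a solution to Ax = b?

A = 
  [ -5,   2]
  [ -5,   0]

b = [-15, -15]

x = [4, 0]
No

Ax = [-20, -20] ≠ b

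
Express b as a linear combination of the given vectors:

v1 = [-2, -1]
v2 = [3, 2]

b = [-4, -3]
c1 = -1, c2 = -2

b = -1·v1 + -2·v2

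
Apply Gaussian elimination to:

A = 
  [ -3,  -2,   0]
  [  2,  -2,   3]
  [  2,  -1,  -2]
Row operations:
R2 → R2 + (2/3)·R1
R3 → R3 + (2/3)·R1
R3 → R3 - (7/10)·R2

Resulting echelon form:
REF = 
  [    -3,     -2,      0]
  [     0,  -10/3,      3]
  [     0,      0, -41/10]

Rank = 3 (number of non-zero pivot rows).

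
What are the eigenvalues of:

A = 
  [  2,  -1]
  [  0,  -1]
λ = 2, -1

tr(A) = 1, det(A) = -2
Characteristic polynomial: λ² - tr(A)λ + det(A) = λ² - λ - 2
λ² - λ - 2 = (λ + 1)(λ - 2)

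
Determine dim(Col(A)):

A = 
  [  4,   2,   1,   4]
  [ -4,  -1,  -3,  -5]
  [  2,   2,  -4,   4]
dim(Col(A)) = 3

Row reduce:
R2 → R2 + (1)·R1
R3 → R3 - (1/2)·R1
R3 → R3 - (1)·R2
REF = 
  [   4,    2,    1,    4]
  [   0,    1,   -2,   -1]
  [   0,    0, -5/2,    3]
Pivot columns: 1, 2, 3 → 3 pivots.
dim(Col(A)) = number of pivot columns = 3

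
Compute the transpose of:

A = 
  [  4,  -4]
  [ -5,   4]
Aᵀ = 
  [  4,  -5]
  [ -4,   4]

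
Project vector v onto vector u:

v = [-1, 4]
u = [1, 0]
proj_u(v) = [-1, 0]

v·u = (-1)(1) + (4)(0) = -1
u·u = (1)² + (0)² = 1
proj_u(v) = (v·u / u·u) × u = (-1/1) × u = (-1) × u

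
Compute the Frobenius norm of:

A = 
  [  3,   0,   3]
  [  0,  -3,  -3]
||A||_F = 6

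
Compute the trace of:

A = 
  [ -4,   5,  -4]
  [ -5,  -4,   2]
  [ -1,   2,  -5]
-13

tr(A) = -4 + -4 + -5 = -13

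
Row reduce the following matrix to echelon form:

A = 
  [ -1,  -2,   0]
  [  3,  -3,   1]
Row operations:
R2 → R2 + (3)·R1

Resulting echelon form:
REF = 
  [ -1,  -2,   0]
  [  0,  -9,   1]

Rank = 2 (number of non-zero pivot rows).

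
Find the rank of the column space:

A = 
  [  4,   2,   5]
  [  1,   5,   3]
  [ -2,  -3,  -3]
dim(Col(A)) = 3

Row reduce:
R2 → R2 - (1/4)·R1
R3 → R3 + (1/2)·R1
R3 → R3 + (4/9)·R2
REF = 
  [   4,    2,    5]
  [   0,  9/2,  7/4]
  [   0,    0, 5/18]
Pivot columns: 1, 2, 3 → 3 pivots.
dim(Col(A)) = number of pivot columns = 3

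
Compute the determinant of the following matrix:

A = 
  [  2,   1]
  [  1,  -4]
For a 2×2 matrix, det = ad - bc = (2)(-4) - (1)(1) = -9

det(A) = -9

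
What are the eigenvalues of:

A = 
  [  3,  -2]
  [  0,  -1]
λ = 3, -1

tr(A) = 2, det(A) = -3
Characteristic polynomial: λ² - tr(A)λ + det(A) = λ² - 2λ - 3
λ² - 2λ - 3 = (λ + 1)(λ - 3)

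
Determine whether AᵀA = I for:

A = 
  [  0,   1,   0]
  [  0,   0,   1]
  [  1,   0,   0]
Yes

AᵀA = 
  [  1,   0,   0]
  [  0,   1,   0]
  [  0,   0,   1]
= I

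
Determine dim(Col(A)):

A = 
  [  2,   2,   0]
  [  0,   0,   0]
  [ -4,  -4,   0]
Row reduce:
R3 → R3 + (2)·R1
REF = 
  [  2,   2,   0]
  [  0,   0,   0]
  [  0,   0,   0]
Pivot columns: 1 → 1 pivot.
dim(Col(A)) = number of pivot columns = 1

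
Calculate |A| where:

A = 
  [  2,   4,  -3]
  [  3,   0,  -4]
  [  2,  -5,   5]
Cofactor expansion along row 1:
det(A) = (2)·((0)(5) - (-4)(-5)) - (4)·((3)(5) - (-4)(2)) + (-3)·((3)(-5) - (0)(2))
  = (2)(-20) - (4)(23) + (-3)(-15)
  = -87

det(A) = -87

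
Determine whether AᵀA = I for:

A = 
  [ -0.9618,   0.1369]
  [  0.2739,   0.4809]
No

AᵀA = 
  [  1.0001,   0]
  [  0,   0.2500]
≠ I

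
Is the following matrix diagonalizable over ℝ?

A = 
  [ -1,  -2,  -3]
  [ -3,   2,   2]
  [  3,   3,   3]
No

Characteristic polynomial: det(λI - A) = λ³ - 4λ² - 2λ - 15
Testing integer divisors of the constant term: p(5) = 0, so (λ - 5) is a factor:
p(λ) = (λ - 5)(λ² + λ + 3)
λ² + λ + 3 = 0  ⇒  λ = (-1 ± √((1)² - 4·(3)))/2 = (-1 ± √(-11))/2
  = (-1 + i√11)/2,  (-1 - i√11)/2
Eigenvalues: 5, (-1 + i√11)/2, (-1 - i√11)/2  (≈ 5, -0.5 + 1.658i, -0.5 - 1.658i)
Has complex eigenvalues (not diagonalizable over ℝ).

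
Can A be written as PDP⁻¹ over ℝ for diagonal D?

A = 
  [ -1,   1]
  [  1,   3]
Yes

tr(A) = 2, det(A) = -4
Characteristic polynomial: λ² - tr(A)λ + det(A) = λ² - 2λ - 4
λ² - 2λ - 4 = 0  ⇒  λ = (2 ± √((-2)² - 4·(-4)))/2 = (2 ± √(20))/2
  = 1 + √5,  1 - √5
Eigenvalues: 1 + √5, 1 - √5  (≈ 3.236, -1.236)
The two irrational eigenvalues are distinct (simple), so each has alg. mult. = geom. mult. = 1.
Sum of geometric multiplicities equals n, so A has n independent eigenvectors.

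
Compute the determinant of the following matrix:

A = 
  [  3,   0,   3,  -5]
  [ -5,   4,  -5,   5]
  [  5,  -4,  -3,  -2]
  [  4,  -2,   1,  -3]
-84

Cofactor expansion along row 1: det(A) = a₁₁M₁₁ - a₁₂M₁₂ + a₁₃M₁₃ - a₁₄M₁₄

M₁₁ = det[[4, -5, 5]; [-4, -3, -2]; [-2, 1, -3]]
  = (4)·((-3)(-3) - (-2)(1)) - (-5)·((-4)(-3) - (-2)(-2)) + (5)·((-4)(1) - (-3)(-2))
  = (4)(11) - (-5)(8) + (5)(-10)
  = 34
M₁₂ = det[[-5, -5, 5]; [5, -3, -2]; [4, 1, -3]]
  = (-5)·((-3)(-3) - (-2)(1)) - (-5)·((5)(-3) - (-2)(4)) + (5)·((5)(1) - (-3)(4))
  = (-5)(11) - (-5)(-7) + (5)(17)
  = -5
M₁₃ = det[[-5, 4, 5]; [5, -4, -2]; [4, -2, -3]]
  = (-5)·((-4)(-3) - (-2)(-2)) - (4)·((5)(-3) - (-2)(4)) + (5)·((5)(-2) - (-4)(4))
  = (-5)(8) - (4)(-7) + (5)(6)
  = 18
M₁₄ = det[[-5, 4, -5]; [5, -4, -3]; [4, -2, 1]]
  = (-5)·((-4)(1) - (-3)(-2)) - (4)·((5)(1) - (-3)(4)) + (-5)·((5)(-2) - (-4)(4))
  = (-5)(-10) - (4)(17) + (-5)(6)
  = -48

det(A) = (3)(34) - (0)(-5) + (3)(18) - (-5)(-48) = -84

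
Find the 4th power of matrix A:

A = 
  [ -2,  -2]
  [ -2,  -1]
A² = A·A:
A²[1,1] = (-2)(-2) + (-2)(-2) = 8
A²[1,2] = (-2)(-2) + (-2)(-1) = 6
A²[2,1] = (-2)(-2) + (-1)(-2) = 6
A²[2,2] = (-2)(-2) + (-1)(-1) = 5
A² = 
  [  8,   6]
  [  6,   5]

A^3 = A^2·A:
A^3[1,1] = (8)(-2) + (6)(-2) = -28
A^3[1,2] = (8)(-2) + (6)(-1) = -22
A^3[2,1] = (6)(-2) + (5)(-2) = -22
A^3[2,2] = (6)(-2) + (5)(-1) = -17
A^3 = 
  [-28, -22]
  [-22, -17]

A^4 = A^3·A:
A^4[1,1] = (-28)(-2) + (-22)(-2) = 100
A^4[1,2] = (-28)(-2) + (-22)(-1) = 78
A^4[2,1] = (-22)(-2) + (-17)(-2) = 78
A^4[2,2] = (-22)(-2) + (-17)(-1) = 61
A^4 = 
  [100,  78]
  [ 78,  61]

Therefore
A^4 = 
  [100,  78]
  [ 78,  61]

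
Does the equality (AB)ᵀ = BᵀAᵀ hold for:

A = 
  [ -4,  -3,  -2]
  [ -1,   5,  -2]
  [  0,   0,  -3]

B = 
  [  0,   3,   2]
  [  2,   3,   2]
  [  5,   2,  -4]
Yes

(AB)ᵀ = 
  [-16,   0, -15]
  [-25,   8,  -6]
  [ -6,  16,  12]

BᵀAᵀ = 
  [-16,   0, -15]
  [-25,   8,  -6]
  [ -6,  16,  12]

Both sides are equal — this is the standard identity (AB)ᵀ = BᵀAᵀ, which holds for all A, B.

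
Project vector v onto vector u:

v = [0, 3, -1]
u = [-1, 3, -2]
proj_u(v) = [-11/14, 33/14, -11/7]

v·u = (0)(-1) + (3)(3) + (-1)(-2) = 11
u·u = (-1)² + (3)² + (-2)² = 14
proj_u(v) = (v·u / u·u) × u = (11/14) × u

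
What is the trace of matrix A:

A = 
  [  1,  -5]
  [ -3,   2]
3

tr(A) = 1 + 2 = 3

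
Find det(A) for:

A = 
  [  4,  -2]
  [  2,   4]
20

For a 2×2 matrix, det = ad - bc = (4)(4) - (-2)(2) = 20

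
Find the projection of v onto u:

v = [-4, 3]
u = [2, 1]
v·u = (-4)(2) + (3)(1) = -5
u·u = (2)² + (1)² = 5
proj_u(v) = (v·u / u·u) × u = (-5/5) × u = (-1) × u

proj_u(v) = [-2, -1]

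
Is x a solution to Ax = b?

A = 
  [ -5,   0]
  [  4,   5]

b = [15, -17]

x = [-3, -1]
Yes

Ax = [15, -17] = b ✓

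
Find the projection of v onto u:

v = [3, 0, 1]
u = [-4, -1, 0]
v·u = (3)(-4) + (0)(-1) + (1)(0) = -12
u·u = (-4)² + (-1)² + (0)² = 17
proj_u(v) = (v·u / u·u) × u = (-12/17) × u

proj_u(v) = [48/17, 12/17, 0]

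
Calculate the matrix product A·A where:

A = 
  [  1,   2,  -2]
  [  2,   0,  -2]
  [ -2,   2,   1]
A² = A·A:
A²[1,1] = (1)(1) + (2)(2) + (-2)(-2) = 9
A²[1,2] = (1)(2) + (2)(0) + (-2)(2) = -2
A²[1,3] = (1)(-2) + (2)(-2) + (-2)(1) = -8
A²[2,1] = (2)(1) + (0)(2) + (-2)(-2) = 6
A²[2,2] = (2)(2) + (0)(0) + (-2)(2) = 0
A²[2,3] = (2)(-2) + (0)(-2) + (-2)(1) = -6
A²[3,1] = (-2)(1) + (2)(2) + (1)(-2) = 0
A²[3,2] = (-2)(2) + (2)(0) + (1)(2) = -2
A²[3,3] = (-2)(-2) + (2)(-2) + (1)(1) = 1
A² = 
  [  9,  -2,  -8]
  [  6,   0,  -6]
  [  0,  -2,   1]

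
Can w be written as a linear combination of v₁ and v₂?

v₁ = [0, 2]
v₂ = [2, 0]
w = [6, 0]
Yes

Form the augmented matrix and row-reduce:
[v₁|v₂|w] = 
  [  0,   2,   6]
  [  2,   0,   0]
Swap R1 ↔ R2
REF = 
  [  2,   0,   0]
  [  0,   2,   6]

No row of the form [0 0 | nonzero], so the system is consistent. Back-substitution gives c₁ = 0, c₂ = 3: w = (0)·v₁ + (3)·v₂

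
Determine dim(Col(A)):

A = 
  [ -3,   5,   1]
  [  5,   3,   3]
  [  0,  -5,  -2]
Row reduce:
R2 → R2 + (5/3)·R1
R3 → R3 + (15/34)·R2
REF = 
  [  -3,    5,    1]
  [   0, 34/3, 14/3]
  [   0,    0, 1/17]
Pivot columns: 1, 2, 3 → 3 pivots.
dim(Col(A)) = number of pivot columns = 3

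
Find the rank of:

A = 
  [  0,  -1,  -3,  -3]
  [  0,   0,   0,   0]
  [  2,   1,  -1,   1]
rank(A) = 2

Row reduce:
Swap R1 ↔ R3
Swap R2 ↔ R3
REF = 
  [  2,   1,  -1,   1]
  [  0,  -1,  -3,  -3]
  [  0,   0,   0,   0]
Pivot columns: 1, 2 → 2 pivots.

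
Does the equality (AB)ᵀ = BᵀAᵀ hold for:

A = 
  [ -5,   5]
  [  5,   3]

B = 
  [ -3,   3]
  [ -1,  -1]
Yes

(AB)ᵀ = 
  [ 10, -18]
  [-20,  12]

BᵀAᵀ = 
  [ 10, -18]
  [-20,  12]

Both sides are equal — this is the standard identity (AB)ᵀ = BᵀAᵀ, which holds for all A, B.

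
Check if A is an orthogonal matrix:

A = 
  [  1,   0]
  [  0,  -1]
Yes

AᵀA = 
  [  1,   0]
  [  0,   1]
= I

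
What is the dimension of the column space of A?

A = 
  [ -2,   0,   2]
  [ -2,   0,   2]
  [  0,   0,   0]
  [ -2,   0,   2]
Row reduce:
R2 → R2 - (1)·R1
R4 → R4 - (1)·R1
REF = 
  [ -2,   0,   2]
  [  0,   0,   0]
  [  0,   0,   0]
  [  0,   0,   0]
Pivot columns: 1 → 1 pivot.
dim(Col(A)) = number of pivot columns = 1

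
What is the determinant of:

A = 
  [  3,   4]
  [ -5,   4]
For a 2×2 matrix, det = ad - bc = (3)(4) - (4)(-5) = 32

det(A) = 32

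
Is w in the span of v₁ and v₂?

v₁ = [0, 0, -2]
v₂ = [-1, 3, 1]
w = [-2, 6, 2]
Yes

Form the augmented matrix and row-reduce:
[v₁|v₂|w] = 
  [  0,  -1,  -2]
  [  0,   3,   6]
  [ -2,   1,   2]
Swap R1 ↔ R3
R3 → R3 + (1/3)·R2
REF = 
  [ -2,   1,   2]
  [  0,   3,   6]
  [  0,   0,   0]

No row of the form [0 0 | nonzero], so the system is consistent. Back-substitution gives c₁ = 0, c₂ = 2: w = (0)·v₁ + (2)·v₂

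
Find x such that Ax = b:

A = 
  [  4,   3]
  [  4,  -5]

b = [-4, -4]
Row reduce the augmented matrix [A|b]:
R2 → R2 - (1)·R1
REF = 
  [  4,   3,  -4]
  [  0,  -8,   0]

Back-substitution:
x₂ = 0 / (-8) = 0
x₁ = (-4 - (3)(0)) / 4 = -1

x = [-1, 0]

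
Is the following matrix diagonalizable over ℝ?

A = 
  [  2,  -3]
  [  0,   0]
Yes

tr(A) = 2, det(A) = 0
Characteristic polynomial: λ² - tr(A)λ + det(A) = λ² - 2λ
λ² - 2λ = λ(λ - 2)
Eigenvalues: 2, 0
λ=0: alg. mult. = 1, geom. mult. = 2 - rank(A - (0)I) = 2 - 1 = 1
λ=2: alg. mult. = 1, geom. mult. = 2 - rank(A - (2)I) = 2 - 1 = 1
Sum of geometric multiplicities equals n, so A has n independent eigenvectors.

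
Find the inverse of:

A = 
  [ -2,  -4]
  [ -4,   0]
det(A) = (-2)(0) - (-4)(-4) = -16
For a 2×2 matrix, A⁻¹ = (1/det(A)) · [[d, -b], [-c, a]]
    = (-1/16) · [[0, 4], [4, -2]]

A⁻¹ = 
  [   0, -1/4]
  [-1/4,  1/8]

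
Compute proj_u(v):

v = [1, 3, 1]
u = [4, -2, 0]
v·u = (1)(4) + (3)(-2) + (1)(0) = -2
u·u = (4)² + (-2)² + (0)² = 20
proj_u(v) = (v·u / u·u) × u = (-2/20) × u = (-1/10) × u

proj_u(v) = [-2/5, 1/5, 0]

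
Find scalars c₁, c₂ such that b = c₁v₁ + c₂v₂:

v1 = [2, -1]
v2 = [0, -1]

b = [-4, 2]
c1 = -2, c2 = 0

b = -2·v1 + 0·v2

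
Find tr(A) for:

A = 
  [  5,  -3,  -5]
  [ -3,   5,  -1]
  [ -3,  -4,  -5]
5

tr(A) = 5 + 5 + -5 = 5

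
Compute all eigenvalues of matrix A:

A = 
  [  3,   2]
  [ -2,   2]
tr(A) = 5, det(A) = 10
Characteristic polynomial: λ² - tr(A)λ + det(A) = λ² - 5λ + 10
λ² - 5λ + 10 = 0  ⇒  λ = (5 ± √((-5)² - 4·(10)))/2 = (5 ± √(-15))/2
  = (5 + i√15)/2,  (5 - i√15)/2

λ = (5 + i√15)/2, (5 - i√15)/2  (≈ 2.5 + 1.936i, 2.5 - 1.936i)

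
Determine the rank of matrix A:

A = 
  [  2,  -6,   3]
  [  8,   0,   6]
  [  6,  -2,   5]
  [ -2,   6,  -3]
rank(A) = 2

Row reduce:
R2 → R2 - (4)·R1
R3 → R3 - (3)·R1
R4 → R4 + (1)·R1
R3 → R3 - (2/3)·R2
REF = 
  [  2,  -6,   3]
  [  0,  24,  -6]
  [  0,   0,   0]
  [  0,   0,   0]
Pivot columns: 1, 2 → 2 pivots.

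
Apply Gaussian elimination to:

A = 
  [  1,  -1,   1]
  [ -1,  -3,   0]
Row operations:
R2 → R2 + (1)·R1

Resulting echelon form:
REF = 
  [  1,  -1,   1]
  [  0,  -4,   1]

Rank = 2 (number of non-zero pivot rows).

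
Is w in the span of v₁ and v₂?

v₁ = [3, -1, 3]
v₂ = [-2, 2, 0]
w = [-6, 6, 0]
Yes

Form the augmented matrix and row-reduce:
[v₁|v₂|w] = 
  [  3,  -2,  -6]
  [ -1,   2,   6]
  [  3,   0,   0]
R2 → R2 + (1/3)·R1
R3 → R3 - (1)·R1
R3 → R3 - (3/2)·R2
REF = 
  [  3,  -2,  -6]
  [  0, 4/3,   4]
  [  0,   0,   0]

No row of the form [0 0 | nonzero], so the system is consistent. Back-substitution gives c₁ = 0, c₂ = 3: w = (0)·v₁ + (3)·v₂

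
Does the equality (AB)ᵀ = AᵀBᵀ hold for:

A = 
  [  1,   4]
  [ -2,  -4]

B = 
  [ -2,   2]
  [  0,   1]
No

(AB)ᵀ = 
  [ -2,   4]
  [  6,  -8]

AᵀBᵀ = 
  [ -6,  -2]
  [-16,  -4]

The two matrices differ, so (AB)ᵀ ≠ AᵀBᵀ in general. The correct identity is (AB)ᵀ = BᵀAᵀ.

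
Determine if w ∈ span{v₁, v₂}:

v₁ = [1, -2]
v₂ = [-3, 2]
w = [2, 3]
Yes

Form the augmented matrix and row-reduce:
[v₁|v₂|w] = 
  [  1,  -3,   2]
  [ -2,   2,   3]
R2 → R2 + (2)·R1
REF = 
  [  1,  -3,   2]
  [  0,  -4,   7]

No row of the form [0 0 | nonzero], so the system is consistent. Back-substitution gives c₁ = -13/4, c₂ = -7/4: w = (-13/4)·v₁ + (-7/4)·v₂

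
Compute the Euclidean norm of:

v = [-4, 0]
4

||v||₂ = √((-4)² + (0)²) = √16 = 4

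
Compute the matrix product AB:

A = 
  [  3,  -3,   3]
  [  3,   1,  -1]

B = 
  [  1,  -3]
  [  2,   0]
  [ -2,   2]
A is 2×3 and B is 3×2, so AB is 2×2. Each entry is (row of A)·(column of B):
AB[1,1] = (3)(1) + (-3)(2) + (3)(-2) = -9
AB[1,2] = (3)(-3) + (-3)(0) + (3)(2) = -3
AB[2,1] = (3)(1) + (1)(2) + (-1)(-2) = 7
AB[2,2] = (3)(-3) + (1)(0) + (-1)(2) = -11

AB = 
  [ -9,  -3]
  [  7, -11]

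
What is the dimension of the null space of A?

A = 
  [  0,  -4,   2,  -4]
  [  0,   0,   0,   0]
nullity(A) = 3

Row reduce:
(no row operations needed)
REF = 
  [  0,  -4,   2,  -4]
  [  0,   0,   0,   0]
Pivot columns: 2 → 1 pivot.
rank(A) = 1, so nullity(A) = 4 - 1 = 3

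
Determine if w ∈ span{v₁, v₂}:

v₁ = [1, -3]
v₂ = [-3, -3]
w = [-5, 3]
Yes

Form the augmented matrix and row-reduce:
[v₁|v₂|w] = 
  [  1,  -3,  -5]
  [ -3,  -3,   3]
R2 → R2 + (3)·R1
REF = 
  [  1,  -3,  -5]
  [  0, -12, -12]

No row of the form [0 0 | nonzero], so the system is consistent. Back-substitution gives c₁ = -2, c₂ = 1: w = (-2)·v₁ + (1)·v₂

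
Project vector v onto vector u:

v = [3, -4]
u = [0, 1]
v·u = (3)(0) + (-4)(1) = -4
u·u = (0)² + (1)² = 1
proj_u(v) = (v·u / u·u) × u = (-4/1) × u = (-4) × u

proj_u(v) = [0, -4]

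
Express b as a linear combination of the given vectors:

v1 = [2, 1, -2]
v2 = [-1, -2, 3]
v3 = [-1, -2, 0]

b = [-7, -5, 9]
c1 = -3, c2 = 1, c3 = 0

b = -3·v1 + 1·v2 + 0·v3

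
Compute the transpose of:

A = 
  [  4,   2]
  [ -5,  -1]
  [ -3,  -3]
Aᵀ = 
  [  4,  -5,  -3]
  [  2,  -1,  -3]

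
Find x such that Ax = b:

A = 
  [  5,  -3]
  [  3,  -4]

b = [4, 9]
Row reduce the augmented matrix [A|b]:
R2 → R2 - (3/5)·R1
REF = 
  [    5,    -3,     4]
  [    0, -11/5,  33/5]

Back-substitution:
x₂ = (33/5) / (-11/5) = -3
x₁ = (4 - (-3)(-3)) / 5 = -1

x = [-1, -3]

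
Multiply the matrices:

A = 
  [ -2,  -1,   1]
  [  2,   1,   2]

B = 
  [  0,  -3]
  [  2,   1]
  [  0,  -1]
A is 2×3 and B is 3×2, so AB is 2×2. Each entry is (row of A)·(column of B):
AB[1,1] = (-2)(0) + (-1)(2) + (1)(0) = -2
AB[1,2] = (-2)(-3) + (-1)(1) + (1)(-1) = 4
AB[2,1] = (2)(0) + (1)(2) + (2)(0) = 2
AB[2,2] = (2)(-3) + (1)(1) + (2)(-1) = -7

AB = 
  [ -2,   4]
  [  2,  -7]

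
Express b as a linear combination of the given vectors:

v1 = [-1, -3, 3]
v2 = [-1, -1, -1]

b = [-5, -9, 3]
c1 = 2, c2 = 3

b = 2·v1 + 3·v2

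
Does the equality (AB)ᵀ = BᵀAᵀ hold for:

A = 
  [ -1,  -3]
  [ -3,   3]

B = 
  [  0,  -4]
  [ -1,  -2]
Yes

(AB)ᵀ = 
  [  3,  -3]
  [ 10,   6]

BᵀAᵀ = 
  [  3,  -3]
  [ 10,   6]

Both sides are equal — this is the standard identity (AB)ᵀ = BᵀAᵀ, which holds for all A, B.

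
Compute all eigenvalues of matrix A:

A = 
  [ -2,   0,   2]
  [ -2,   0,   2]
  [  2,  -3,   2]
λ = 0, √2, -√2  (≈ 0, 1.414, -1.414)

Characteristic polynomial: det(λI - A) = λ³ - 2λ
The constant term is 0, so λ = 0 is a root: p(λ) = λ(λ² - 2)
λ² - 2 = 0  ⇒  λ = (0 ± √((0)² - 4·(-2)))/2 = (0 ± √(8))/2
  = √2,  -√2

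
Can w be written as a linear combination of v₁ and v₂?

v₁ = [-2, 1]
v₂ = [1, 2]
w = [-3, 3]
Yes

Form the augmented matrix and row-reduce:
[v₁|v₂|w] = 
  [ -2,   1,  -3]
  [  1,   2,   3]
R2 → R2 + (1/2)·R1
REF = 
  [ -2,   1,  -3]
  [  0, 5/2, 3/2]

No row of the form [0 0 | nonzero], so the system is consistent. Back-substitution gives c₁ = 9/5, c₂ = 3/5: w = (9/5)·v₁ + (3/5)·v₂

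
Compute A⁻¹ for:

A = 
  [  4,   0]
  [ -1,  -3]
det(A) = (4)(-3) - (0)(-1) = -12
For a 2×2 matrix, A⁻¹ = (1/det(A)) · [[d, -b], [-c, a]]
    = (-1/12) · [[-3, 0], [1, 4]]

A⁻¹ = 
  [  1/4,     0]
  [-1/12,  -1/3]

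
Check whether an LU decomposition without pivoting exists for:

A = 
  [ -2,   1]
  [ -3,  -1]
Yes.
A[1,1] = -2 ≠ 0, so Gaussian elimination proceeds without a row swap: multiplier ℓ₂₁ = (-3)/(-2) = 3/2, and U[2,2] = -1 - (3/2)(1) = -5/2.
L = 
  [  1,   0]
  [3/2,   1]
U = 
  [  -2,    1]
  [   0, -5/2]
Check row 2 of LU: [(3/2)(-2), (3/2)(1) + (-5/2)] = [-3, -1] = row 2 of A ✓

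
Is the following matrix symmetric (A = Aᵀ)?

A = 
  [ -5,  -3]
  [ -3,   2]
Yes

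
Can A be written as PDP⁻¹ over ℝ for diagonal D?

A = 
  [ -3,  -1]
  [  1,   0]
Yes

tr(A) = -3, det(A) = 1
Characteristic polynomial: λ² - tr(A)λ + det(A) = λ² + 3λ + 1
λ² + 3λ + 1 = 0  ⇒  λ = (-3 ± √((3)² - 4·(1)))/2 = (-3 ± √(5))/2
  = (-3 + √5)/2,  (-3 - √5)/2
Eigenvalues: (-3 + √5)/2, (-3 - √5)/2  (≈ -0.382, -2.618)
The two irrational eigenvalues are distinct (simple), so each has alg. mult. = geom. mult. = 1.
Sum of geometric multiplicities equals n, so A has n independent eigenvectors.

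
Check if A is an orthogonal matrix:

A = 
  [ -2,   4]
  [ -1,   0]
No

AᵀA = 
  [  5,  -8]
  [ -8,  16]
≠ I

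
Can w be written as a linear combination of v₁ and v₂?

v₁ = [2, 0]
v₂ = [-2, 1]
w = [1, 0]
Yes

Form the augmented matrix and row-reduce:
[v₁|v₂|w] = 
  [  2,  -2,   1]
  [  0,   1,   0]
(already in echelon form — no row operations needed)

No row of the form [0 0 | nonzero], so the system is consistent. Back-substitution gives c₁ = 1/2, c₂ = 0: w = (1/2)·v₁ + (0)·v₂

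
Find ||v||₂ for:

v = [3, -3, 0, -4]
5.831

||v||₂ = √((3)² + (-3)² + (0)² + (-4)²) = √34 = 5.831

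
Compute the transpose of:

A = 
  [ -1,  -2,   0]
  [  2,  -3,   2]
Aᵀ = 
  [ -1,   2]
  [ -2,  -3]
  [  0,   2]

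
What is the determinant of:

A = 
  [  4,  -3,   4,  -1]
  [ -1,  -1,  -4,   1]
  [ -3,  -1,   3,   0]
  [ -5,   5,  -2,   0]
45

Cofactor expansion along row 1: det(A) = a₁₁M₁₁ - a₁₂M₁₂ + a₁₃M₁₃ - a₁₄M₁₄

M₁₁ = det[[-1, -4, 1]; [-1, 3, 0]; [5, -2, 0]]
  = (-1)·((3)(0) - (0)(-2)) - (-4)·((-1)(0) - (0)(5)) + (1)·((-1)(-2) - (3)(5))
  = (-1)(0) - (-4)(0) + (1)(-13)
  = -13
M₁₂ = det[[-1, -4, 1]; [-3, 3, 0]; [-5, -2, 0]]
  = (-1)·((3)(0) - (0)(-2)) - (-4)·((-3)(0) - (0)(-5)) + (1)·((-3)(-2) - (3)(-5))
  = (-1)(0) - (-4)(0) + (1)(21)
  = 21
M₁₃ = det[[-1, -1, 1]; [-3, -1, 0]; [-5, 5, 0]]
  = (-1)·((-1)(0) - (0)(5)) - (-1)·((-3)(0) - (0)(-5)) + (1)·((-3)(5) - (-1)(-5))
  = (-1)(0) - (-1)(0) + (1)(-20)
  = -20
M₁₄ = det[[-1, -1, -4]; [-3, -1, 3]; [-5, 5, -2]]
  = (-1)·((-1)(-2) - (3)(5)) - (-1)·((-3)(-2) - (3)(-5)) + (-4)·((-3)(5) - (-1)(-5))
  = (-1)(-13) - (-1)(21) + (-4)(-20)
  = 114

det(A) = (4)(-13) - (-3)(21) + (4)(-20) - (-1)(114) = 45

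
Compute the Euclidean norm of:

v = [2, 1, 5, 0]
5.477

||v||₂ = √((2)² + (1)² + (5)² + (0)²) = √30 = 5.477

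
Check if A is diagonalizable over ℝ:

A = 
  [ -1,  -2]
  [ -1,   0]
Yes

tr(A) = -1, det(A) = -2
Characteristic polynomial: λ² - tr(A)λ + det(A) = λ² + λ - 2
λ² + λ - 2 = (λ + 2)(λ - 1)
Eigenvalues: 1, -2
λ=-2: alg. mult. = 1, geom. mult. = 2 - rank(A - (-2)I) = 2 - 1 = 1
λ=1: alg. mult. = 1, geom. mult. = 2 - rank(A - (1)I) = 2 - 1 = 1
Sum of geometric multiplicities equals n, so A has n independent eigenvectors.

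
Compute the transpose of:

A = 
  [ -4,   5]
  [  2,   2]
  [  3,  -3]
Aᵀ = 
  [ -4,   2,   3]
  [  5,   2,  -3]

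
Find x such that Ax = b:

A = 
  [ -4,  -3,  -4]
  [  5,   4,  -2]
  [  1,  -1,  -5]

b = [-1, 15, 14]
x = [3, -1, -2]

Row reduce the augmented matrix [A|b]:
R2 → R2 + (5/4)·R1
R3 → R3 + (1/4)·R1
R3 → R3 + (7)·R2
REF = 
  [  -4,   -3,   -4,   -1]
  [   0,  1/4,   -7, 55/4]
  [   0,    0,  -55,  110]

Back-substitution:
x₃ = 110 / (-55) = -2
x₂ = (55/4 - (-7)(-2)) / (1/4) = -1
x₁ = (-1 - (-3)(-1) - (-4)(-2)) / (-4) = 3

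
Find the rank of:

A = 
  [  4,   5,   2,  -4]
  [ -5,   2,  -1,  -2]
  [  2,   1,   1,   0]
Row reduce:
R2 → R2 + (5/4)·R1
R3 → R3 - (1/2)·R1
R3 → R3 + (2/11)·R2
REF = 
  [   4,    5,    2,   -4]
  [   0, 33/4,  3/2,   -7]
  [   0,    0, 3/11, 8/11]
Pivot columns: 1, 2, 3 → 3 pivots.

rank(A) = 3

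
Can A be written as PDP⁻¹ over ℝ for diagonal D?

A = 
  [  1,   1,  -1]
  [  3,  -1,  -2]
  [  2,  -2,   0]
Yes

Characteristic polynomial: det(λI - A) = λ³ - 6λ + 4
Testing integer divisors of the constant term: p(2) = 0, so (λ - 2) is a factor:
p(λ) = (λ - 2)(λ² + 2λ - 2)
λ² + 2λ - 2 = 0  ⇒  λ = (-2 ± √((2)² - 4·(-2)))/2 = (-2 ± √(12))/2
  = -1 + √3,  -1 - √3
Eigenvalues: 2, -1 + √3, -1 - √3  (≈ 2, 0.7321, -2.732)
The two irrational eigenvalues are distinct (simple), so each has alg. mult. = geom. mult. = 1.
λ=2: alg. mult. = 1, geom. mult. = 3 - rank(A - (2)I) = 3 - 2 = 1
Sum of geometric multiplicities equals n, so A has n independent eigenvectors.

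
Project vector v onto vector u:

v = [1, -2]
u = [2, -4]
v·u = (1)(2) + (-2)(-4) = 10
u·u = (2)² + (-4)² = 20
proj_u(v) = (v·u / u·u) × u = (10/20) × u = (1/2) × u

proj_u(v) = [1, -2]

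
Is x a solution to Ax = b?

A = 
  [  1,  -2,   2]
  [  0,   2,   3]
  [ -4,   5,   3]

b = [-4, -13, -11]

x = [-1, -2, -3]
No

Ax = [-3, -13, -15] ≠ b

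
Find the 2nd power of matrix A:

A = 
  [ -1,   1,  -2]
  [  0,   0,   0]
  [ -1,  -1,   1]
A² = A·A:
A²[1,1] = (-1)(-1) + (1)(0) + (-2)(-1) = 3
A²[1,2] = (-1)(1) + (1)(0) + (-2)(-1) = 1
A²[1,3] = (-1)(-2) + (1)(0) + (-2)(1) = 0
A²[2,1] = (0)(-1) + (0)(0) + (0)(-1) = 0
A²[2,2] = (0)(1) + (0)(0) + (0)(-1) = 0
A²[2,3] = (0)(-2) + (0)(0) + (0)(1) = 0
A²[3,1] = (-1)(-1) + (-1)(0) + (1)(-1) = 0
A²[3,2] = (-1)(1) + (-1)(0) + (1)(-1) = -2
A²[3,3] = (-1)(-2) + (-1)(0) + (1)(1) = 3
A² = 
  [  3,   1,   0]
  [  0,   0,   0]
  [  0,  -2,   3]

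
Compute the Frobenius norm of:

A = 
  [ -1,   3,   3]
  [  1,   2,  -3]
||A||_F = 5.745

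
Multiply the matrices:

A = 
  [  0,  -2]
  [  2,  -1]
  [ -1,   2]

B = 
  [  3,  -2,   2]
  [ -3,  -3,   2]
AB = 
  [  6,   6,  -4]
  [  9,  -1,   2]
  [ -9,  -4,   2]

A is 3×2 and B is 2×3, so AB is 3×3. Each entry is (row of A)·(column of B):
AB[1,1] = (0)(3) + (-2)(-3) = 6
AB[1,2] = (0)(-2) + (-2)(-3) = 6
AB[1,3] = (0)(2) + (-2)(2) = -4
AB[2,1] = (2)(3) + (-1)(-3) = 9
AB[2,2] = (2)(-2) + (-1)(-3) = -1
AB[2,3] = (2)(2) + (-1)(2) = 2
AB[3,1] = (-1)(3) + (2)(-3) = -9
AB[3,2] = (-1)(-2) + (2)(-3) = -4
AB[3,3] = (-1)(2) + (2)(2) = 2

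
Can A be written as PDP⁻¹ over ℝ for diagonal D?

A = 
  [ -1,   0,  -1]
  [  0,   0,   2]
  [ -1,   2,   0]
Yes

Characteristic polynomial: det(λI - A) = λ³ + λ² - 5λ - 4
By the rational root theorem any rational root is an integer dividing 4; none of those is a root, so p(λ) has no rational roots and hence (being an irreducible cubic) no repeated roots.
Discriminant of the cubic: Δ = 469
Δ > 0 ⇒ three distinct real eigenvalues: λ ≈ -2.391, -0.7729, 2.164
Three distinct real eigenvalues, so A has 3 independent eigenvectors.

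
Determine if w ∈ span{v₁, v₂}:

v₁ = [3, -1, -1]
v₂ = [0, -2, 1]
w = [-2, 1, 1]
No

Form the augmented matrix and row-reduce:
[v₁|v₂|w] = 
  [  3,   0,  -2]
  [ -1,  -2,   1]
  [ -1,   1,   1]
R2 → R2 + (1/3)·R1
R3 → R3 + (1/3)·R1
R3 → R3 + (1/2)·R2
REF = 
  [  3,   0,  -2]
  [  0,  -2, 1/3]
  [  0,   0, 1/2]

Row 3 reads [0 0 | 1/2], i.e. 0 = 1/2, so the system is inconsistent and w ∉ span{v₁, v₂}.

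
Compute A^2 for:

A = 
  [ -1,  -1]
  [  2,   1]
A² = A·A:
A²[1,1] = (-1)(-1) + (-1)(2) = -1
A²[1,2] = (-1)(-1) + (-1)(1) = 0
A²[2,1] = (2)(-1) + (1)(2) = 0
A²[2,2] = (2)(-1) + (1)(1) = -1
A² = 
  [ -1,   0]
  [  0,  -1]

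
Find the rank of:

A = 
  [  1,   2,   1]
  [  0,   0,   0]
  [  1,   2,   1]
rank(A) = 1

Row reduce:
R3 → R3 - (1)·R1
REF = 
  [  1,   2,   1]
  [  0,   0,   0]
  [  0,   0,   0]
Pivot columns: 1 → 1 pivot.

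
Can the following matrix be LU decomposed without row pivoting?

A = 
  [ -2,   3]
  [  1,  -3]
Yes.
A[1,1] = -2 ≠ 0, so Gaussian elimination proceeds without a row swap: multiplier ℓ₂₁ = (1)/(-2) = -1/2, and U[2,2] = -3 - (-1/2)(3) = -3/2.
L = 
  [   1,    0]
  [-1/2,    1]
U = 
  [  -2,    3]
  [   0, -3/2]
Check row 2 of LU: [(-1/2)(-2), (-1/2)(3) + (-3/2)] = [1, -3] = row 2 of A ✓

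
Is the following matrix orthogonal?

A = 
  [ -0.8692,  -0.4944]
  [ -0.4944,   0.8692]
Yes

AᵀA = 
  [  0.9999,   0]
  [  0,   0.9999]
≈ I (equal to I up to the 4-dp rounding of the entries)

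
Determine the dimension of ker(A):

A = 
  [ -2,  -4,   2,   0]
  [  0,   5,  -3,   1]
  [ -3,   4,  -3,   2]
nullity(A) = 2

Row reduce:
R3 → R3 - (3/2)·R1
R3 → R3 - (2)·R2
REF = 
  [ -2,  -4,   2,   0]
  [  0,   5,  -3,   1]
  [  0,   0,   0,   0]
Pivot columns: 1, 2 → 2 pivots.
rank(A) = 2, so nullity(A) = 4 - 2 = 2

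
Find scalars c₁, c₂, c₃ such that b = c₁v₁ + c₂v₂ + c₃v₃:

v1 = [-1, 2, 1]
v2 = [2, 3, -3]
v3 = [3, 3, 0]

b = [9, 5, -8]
c1 = -2, c2 = 2, c3 = 1

b = -2·v1 + 2·v2 + 1·v3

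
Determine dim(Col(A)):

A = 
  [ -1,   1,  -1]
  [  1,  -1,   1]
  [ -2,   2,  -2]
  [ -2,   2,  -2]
Row reduce:
R2 → R2 + (1)·R1
R3 → R3 - (2)·R1
R4 → R4 - (2)·R1
REF = 
  [ -1,   1,  -1]
  [  0,   0,   0]
  [  0,   0,   0]
  [  0,   0,   0]
Pivot columns: 1 → 1 pivot.
dim(Col(A)) = number of pivot columns = 1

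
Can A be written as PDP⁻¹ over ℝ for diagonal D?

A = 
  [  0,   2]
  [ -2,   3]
No

tr(A) = 3, det(A) = 4
Characteristic polynomial: λ² - tr(A)λ + det(A) = λ² - 3λ + 4
λ² - 3λ + 4 = 0  ⇒  λ = (3 ± √((-3)² - 4·(4)))/2 = (3 ± √(-7))/2
  = (3 + i√7)/2,  (3 - i√7)/2
Eigenvalues: (3 + i√7)/2, (3 - i√7)/2  (≈ 1.5 + 1.323i, 1.5 - 1.323i)
Has complex eigenvalues (not diagonalizable over ℝ).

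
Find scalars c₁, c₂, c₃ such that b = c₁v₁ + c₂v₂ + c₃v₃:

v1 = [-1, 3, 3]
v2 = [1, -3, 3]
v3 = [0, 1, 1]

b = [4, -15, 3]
c1 = -1, c2 = 3, c3 = -3

b = -1·v1 + 3·v2 + -3·v3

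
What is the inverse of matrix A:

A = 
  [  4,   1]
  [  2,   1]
det(A) = (4)(1) - (1)(2) = 2
For a 2×2 matrix, A⁻¹ = (1/det(A)) · [[d, -b], [-c, a]]
    = (1/2) · [[1, -1], [-2, 4]]

A⁻¹ = 
  [ 1/2, -1/2]
  [  -1,    2]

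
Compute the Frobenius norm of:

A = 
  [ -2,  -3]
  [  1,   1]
||A||_F = 3.873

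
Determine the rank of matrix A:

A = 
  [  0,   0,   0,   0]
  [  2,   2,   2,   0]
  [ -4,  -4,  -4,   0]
rank(A) = 1

Row reduce:
Swap R1 ↔ R2
R3 → R3 + (2)·R1
REF = 
  [  2,   2,   2,   0]
  [  0,   0,   0,   0]
  [  0,   0,   0,   0]
Pivot columns: 1 → 1 pivot.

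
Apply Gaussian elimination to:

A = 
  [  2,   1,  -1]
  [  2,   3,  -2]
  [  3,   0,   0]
Row operations:
R2 → R2 - (1)·R1
R3 → R3 - (3/2)·R1
R3 → R3 + (3/4)·R2

Resulting echelon form:
REF = 
  [  2,   1,  -1]
  [  0,   2,  -1]
  [  0,   0, 3/4]

Rank = 3 (number of non-zero pivot rows).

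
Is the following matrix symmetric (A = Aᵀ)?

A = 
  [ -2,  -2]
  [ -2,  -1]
Yes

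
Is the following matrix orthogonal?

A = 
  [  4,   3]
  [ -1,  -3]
No

AᵀA = 
  [ 17,  15]
  [ 15,  18]
≠ I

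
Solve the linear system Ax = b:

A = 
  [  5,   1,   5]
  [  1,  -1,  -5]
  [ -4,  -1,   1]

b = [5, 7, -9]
Row reduce the augmented matrix [A|b]:
R2 → R2 - (1/5)·R1
R3 → R3 + (4/5)·R1
R3 → R3 - (1/6)·R2
REF = 
  [   5,    1,    5,    5]
  [   0, -6/5,   -6,    6]
  [   0,    0,    6,   -6]

Back-substitution:
x₃ = (-6) / 6 = -1
x₂ = (6 - (-6)(-1)) / (-6/5) = 0
x₁ = (5 - (1)(0) - (5)(-1)) / 5 = 2

x = [2, 0, -1]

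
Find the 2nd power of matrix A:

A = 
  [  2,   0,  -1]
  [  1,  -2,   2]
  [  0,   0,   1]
A² = A·A:
A²[1,1] = (2)(2) + (0)(1) + (-1)(0) = 4
A²[1,2] = (2)(0) + (0)(-2) + (-1)(0) = 0
A²[1,3] = (2)(-1) + (0)(2) + (-1)(1) = -3
A²[2,1] = (1)(2) + (-2)(1) + (2)(0) = 0
A²[2,2] = (1)(0) + (-2)(-2) + (2)(0) = 4
A²[2,3] = (1)(-1) + (-2)(2) + (2)(1) = -3
A²[3,1] = (0)(2) + (0)(1) + (1)(0) = 0
A²[3,2] = (0)(0) + (0)(-2) + (1)(0) = 0
A²[3,3] = (0)(-1) + (0)(2) + (1)(1) = 1
A² = 
  [  4,   0,  -3]
  [  0,   4,  -3]
  [  0,   0,   1]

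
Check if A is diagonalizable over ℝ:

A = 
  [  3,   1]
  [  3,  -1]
Yes

tr(A) = 2, det(A) = -6
Characteristic polynomial: λ² - tr(A)λ + det(A) = λ² - 2λ - 6
λ² - 2λ - 6 = 0  ⇒  λ = (2 ± √((-2)² - 4·(-6)))/2 = (2 ± √(28))/2
  = 1 + √7,  1 - √7
Eigenvalues: 1 + √7, 1 - √7  (≈ 3.646, -1.646)
The two irrational eigenvalues are distinct (simple), so each has alg. mult. = geom. mult. = 1.
Sum of geometric multiplicities equals n, so A has n independent eigenvectors.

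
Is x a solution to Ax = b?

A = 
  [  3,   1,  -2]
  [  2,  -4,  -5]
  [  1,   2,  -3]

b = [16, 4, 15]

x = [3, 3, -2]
Yes

Ax = [16, 4, 15] = b ✓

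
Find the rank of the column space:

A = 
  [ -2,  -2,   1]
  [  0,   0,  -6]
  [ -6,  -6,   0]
Row reduce:
R3 → R3 - (3)·R1
R3 → R3 - (1/2)·R2
REF = 
  [ -2,  -2,   1]
  [  0,   0,  -6]
  [  0,   0,   0]
Pivot columns: 1, 3 → 2 pivots.
dim(Col(A)) = number of pivot columns = 2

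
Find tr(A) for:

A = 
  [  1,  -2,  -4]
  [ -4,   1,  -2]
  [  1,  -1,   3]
5

tr(A) = 1 + 1 + 3 = 5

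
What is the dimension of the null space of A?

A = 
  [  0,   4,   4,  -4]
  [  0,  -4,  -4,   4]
nullity(A) = 3

Row reduce:
R2 → R2 + (1)·R1
REF = 
  [  0,   4,   4,  -4]
  [  0,   0,   0,   0]
Pivot columns: 2 → 1 pivot.
rank(A) = 1, so nullity(A) = 4 - 1 = 3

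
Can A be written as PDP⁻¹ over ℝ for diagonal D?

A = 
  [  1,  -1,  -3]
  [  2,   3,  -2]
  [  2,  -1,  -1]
No

Characteristic polynomial: det(λI - A) = λ³ - 3λ² + 5λ - 21
By the rational root theorem any rational root is an integer dividing 21; none of those is a root, so p(λ) has no rational roots and hence (being an irreducible cubic) no repeated roots.
Discriminant of the cubic: Δ = -8780
Δ < 0 ⇒ one real eigenvalue and a complex-conjugate pair: λ ≈ 3.367, -0.1836 + 2.491i, -0.1836 - 2.491i
Has complex eigenvalues (not diagonalizable over ℝ).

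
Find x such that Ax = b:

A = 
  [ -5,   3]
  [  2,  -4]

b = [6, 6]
Row reduce the augmented matrix [A|b]:
R2 → R2 + (2/5)·R1
REF = 
  [   -5,     3,     6]
  [    0, -14/5,  42/5]

Back-substitution:
x₂ = (42/5) / (-14/5) = -3
x₁ = (6 - (3)(-3)) / (-5) = -3

x = [-3, -3]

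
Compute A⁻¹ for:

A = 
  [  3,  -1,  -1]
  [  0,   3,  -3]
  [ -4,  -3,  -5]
det(A) = (3)·((3)(-5) - (-3)(-3)) - (-1)·((0)(-5) - (-3)(-4)) + (-1)·((0)(-3) - (3)(-4))
  = (3)(-24) - (-1)(-12) + (-1)(12)
  = -96
det(A) = -96 ≠ 0, so A is invertible.

Cofactors Cᵢⱼ = (-1)ⁱ⁺ʲ·Mᵢⱼ:
C = 
  [-24,  12,  12]
  [ -2, -19,  13]
  [  6,   9,   9]

adj(A) = Cᵀ:
adj(A) = 
  [-24,  -2,   6]
  [ 12, -19,   9]
  [ 12,  13,   9]

A⁻¹ = (-1/96) · adj(A):
A⁻¹ = 
  [   1/4,   1/48,  -1/16]
  [  -1/8,  19/96,  -3/32]
  [  -1/8, -13/96,  -3/32]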